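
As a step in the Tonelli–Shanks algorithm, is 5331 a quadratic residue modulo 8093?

yes

(5331/8093)
  = (8093/5331)    [QR: 8093 ≡ 1 mod 4, sign kept]
  = (2762/5331)    [8093 ≡ 2762 mod 5331]
  = -(1381/5331)    [5331 ≡ 3 mod 8 ⇒ (2/5331) = -1]
  = -(5331/1381)    [QR: 1381 ≡ 1 mod 4, sign kept]
  = -(1188/1381)    [5331 ≡ 1188 mod 1381]
  = -(297/1381)    [1381 ≡ 5 mod 8 ⇒ (2/1381)^2 = +1]
  = -(1381/297)    [QR: 297 ≡ 1 mod 4, sign kept]
  = -(193/297)    [1381 ≡ 193 mod 297]
  = -(297/193)    [QR: 193 ≡ 1 mod 4, sign kept]
  = -(104/193)    [297 ≡ 104 mod 193]
  = -(13/193)    [193 ≡ 1 mod 8 ⇒ (2/193)^3 = +1]
  = -(193/13)    [QR: 13 ≡ 1 mod 4, sign kept]
  = -(11/13)    [193 ≡ 11 mod 13]
  = -(13/11)    [QR: 13 ≡ 1 mod 4, sign kept]
  = -(2/11)    [13 ≡ 2 mod 11]
  = (1/11)    [11 ≡ 3 mod 8 ⇒ (2/11) = -1]
  = 1    [(1/11) = 1]
(5331/8093) = 1, and 8093 is prime, so 5331 is a quadratic residue mod 8093.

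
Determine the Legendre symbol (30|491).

-1

Factor out 2: 30 = 2·15. Since 491 ≡ 3 (mod 8), (2|491) = -1. Now have -(15|491).
Both 15 ≡ 3 and 491 ≡ 3 (mod 4), so reciprocity gives (15|491) = -(491|15). Reduce: 491 ≡ 11 (mod 15). Now have (11|15).
Both 11 ≡ 3 and 15 ≡ 3 (mod 4), so reciprocity gives (11|15) = -(15|11). Reduce: 15 ≡ 4 (mod 11). Now have -(4|11).
Factor out 2: 4 = 2^2. Since 11 ≡ 3 (mod 8), (2|11) = -1, and (2|11)^2 = +1. Now have -(1|11).
(1|11) = 1. Collecting the sign factors: -1.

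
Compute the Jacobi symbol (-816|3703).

Reduce the numerator: -816 ≡ 2887 (mod 3703), so (-816|3703) = (2887|3703).
Both 2887 ≡ 3 and 3703 ≡ 3 (mod 4), so reciprocity gives (2887|3703) = -(3703|2887). Reduce: 3703 ≡ 816 (mod 2887). Now have -(816|2887).
Factor out 2: 816 = 2^4·51. Since 2887 ≡ 7 (mod 8), (2|2887) = +1, and (2|2887)^4 = +1. Now have -(51|2887).
Both 51 ≡ 3 and 2887 ≡ 3 (mod 4), so reciprocity gives (51|2887) = -(2887|51). Reduce: 2887 ≡ 31 (mod 51). Now have (31|51).
Both 31 ≡ 3 and 51 ≡ 3 (mod 4), so reciprocity gives (31|51) = -(51|31). Reduce: 51 ≡ 20 (mod 31). Now have -(20|31).
Factor out 2: 20 = 2^2·5. Since 31 ≡ 7 (mod 8), (2|31) = +1, and (2|31)^2 = +1. Now have -(5|31).
5 ≡ 1 (mod 4), so quadratic reciprocity gives (5|31) = (31|5). Reduce: 31 ≡ 1 (mod 5). Now have -(1|5).
(1|5) = 1. Collecting the sign factors: -1.

-1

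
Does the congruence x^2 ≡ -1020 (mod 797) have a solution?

yes

Reduce the numerator: -1020 ≡ 574 (mod 797), so (-1020/797) = (574/797).
Factor out 2: 574 = 2·287. Since 797 ≡ 5 (mod 8), (2/797) = -1. Now have -(287/797).
797 ≡ 1 (mod 4), so quadratic reciprocity gives (287/797) = (797/287). Reduce: 797 ≡ 223 (mod 287). Now have -(223/287).
Both 223 ≡ 3 and 287 ≡ 3 (mod 4), so reciprocity gives (223/287) = -(287/223). Reduce: 287 ≡ 64 (mod 223). Now have (64/223).
Factor out 2: 64 = 2^6. Since 223 ≡ 7 (mod 8), (2/223) = +1, and (2/223)^6 = +1. Now have (1/223).
(1/223) = 1. Collecting the sign factors: 1.
(-1020/797) = 1, and 797 is prime, so -1020 is a quadratic residue mod 797.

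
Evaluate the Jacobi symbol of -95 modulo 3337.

1

(-95/3337)
  = (3242/3337)    [-95 ≡ 3242 mod 3337]
  = (1621/3337)    [3337 ≡ 1 mod 8 ⇒ (2/3337) = +1]
  = (3337/1621)    [QR: 1621 ≡ 1 mod 4, sign kept]
  = (95/1621)    [3337 ≡ 95 mod 1621]
  = (1621/95)    [QR: 1621 ≡ 1 mod 4, sign kept]
  = (6/95)    [1621 ≡ 6 mod 95]
  = (3/95)    [95 ≡ 7 mod 8 ⇒ (2/95) = +1]
  = -(95/3)    [QR: both ≡ 3 mod 4, sign flips]
  = -(2/3)    [95 ≡ 2 mod 3]
  = (1/3)    [3 ≡ 3 mod 8 ⇒ (2/3) = -1]
  = 1    [(1/3) = 1]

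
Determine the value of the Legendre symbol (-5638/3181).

-1

Pull out -1: (-5638/3181) = (-1/3181)·(5638/3181). Since 3181 ≡ 1 (mod 4), (-1/3181) = +1. Now have (5638/3181).
Reduce the numerator: 5638 ≡ 2457 (mod 3181), so (5638/3181) = (2457/3181).
2457 ≡ 1 (mod 4), so quadratic reciprocity gives (2457/3181) = (3181/2457). Reduce: 3181 ≡ 724 (mod 2457). Now have (724/2457).
Factor out 2: 724 = 2^2·181. Since 2457 ≡ 1 (mod 8), (2/2457) = +1, and (2/2457)^2 = +1. Now have (181/2457).
181 ≡ 1 (mod 4), so quadratic reciprocity gives (181/2457) = (2457/181). Reduce: 2457 ≡ 104 (mod 181). Now have (104/181).
Factor out 2: 104 = 2^3·13. Since 181 ≡ 5 (mod 8), (2/181) = -1, and (2/181)^3 = -1. Now have -(13/181).
13 ≡ 1 (mod 4), so quadratic reciprocity gives (13/181) = (181/13). Reduce: 181 ≡ 12 (mod 13). Now have -(12/13).
Factor out 2: 12 = 2^2·3. Since 13 ≡ 5 (mod 8), (2/13) = -1, and (2/13)^2 = +1. Now have -(3/13).
13 ≡ 1 (mod 4), so quadratic reciprocity gives (3/13) = (13/3). Reduce: 13 ≡ 1 (mod 3). Now have -(1/3).
(1/3) = 1. Collecting the sign factors: -1.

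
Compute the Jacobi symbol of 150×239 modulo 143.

By multiplicativity, (150·239/143) = (150/143)·(239/143).
First factor (150/143):
(150/143)
  = (7/143)    [150 ≡ 7 mod 143]
  = -(143/7)    [QR: both ≡ 3 mod 4, sign flips]
  = -(3/7)    [143 ≡ 3 mod 7]
  = (7/3)    [QR: both ≡ 3 mod 4, sign flips]
  = (1/3)    [7 ≡ 1 mod 3]
  = 1    [(1/3) = 1]
Second factor (239/143):
(239/143)
  = (96/143)    [239 ≡ 96 mod 143]
  = (3/143)    [143 ≡ 7 mod 8 ⇒ (2/143)^5 = +1]
  = -(143/3)    [QR: both ≡ 3 mod 4, sign flips]
  = -(2/3)    [143 ≡ 2 mod 3]
  = (1/3)    [3 ≡ 3 mod 8 ⇒ (2/3) = -1]
  = 1    [(1/3) = 1]
Product: (1)·(1) = 1.

1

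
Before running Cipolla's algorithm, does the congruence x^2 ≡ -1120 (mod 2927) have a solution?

no

(-1120/2927)
  = (1807/2927)    [-1120 ≡ 1807 mod 2927]
  = -(2927/1807)    [QR: both ≡ 3 mod 4, sign flips]
  = -(1120/1807)    [2927 ≡ 1120 mod 1807]
  = -(35/1807)    [1807 ≡ 7 mod 8 ⇒ (2/1807)^5 = +1]
  = (1807/35)    [QR: both ≡ 3 mod 4, sign flips]
  = (22/35)    [1807 ≡ 22 mod 35]
  = -(11/35)    [35 ≡ 3 mod 8 ⇒ (2/35) = -1]
  = (35/11)    [QR: both ≡ 3 mod 4, sign flips]
  = (2/11)    [35 ≡ 2 mod 11]
  = -(1/11)    [11 ≡ 3 mod 8 ⇒ (2/11) = -1]
  = -1    [(1/11) = 1]
The Legendre symbol is -1, so x^2 ≡ -1120 (mod 2927) has no solution.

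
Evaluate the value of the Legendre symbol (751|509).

-1

Reduce the numerator: 751 ≡ 242 (mod 509), so (751|509) = (242|509).
Factor out 2: 242 = 2·121. Since 509 ≡ 5 (mod 8), (2|509) = -1. Now have -(121|509).
121 ≡ 1 (mod 4), so quadratic reciprocity gives (121|509) = (509|121). Reduce: 509 ≡ 25 (mod 121). Now have -(25|121).
25 ≡ 1 (mod 4), so quadratic reciprocity gives (25|121) = (121|25). Reduce: 121 ≡ 21 (mod 25). Now have -(21|25).
21 ≡ 1 (mod 4), so quadratic reciprocity gives (21|25) = (25|21). Reduce: 25 ≡ 4 (mod 21). Now have -(4|21).
Factor out 2: 4 = 2^2. Since 21 ≡ 5 (mod 8), (2|21) = -1, and (2|21)^2 = +1. Now have -(1|21).
(1|21) = 1. Collecting the sign factors: -1.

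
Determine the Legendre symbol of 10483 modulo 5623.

(10483/5623)
  = (4860/5623)    [10483 ≡ 4860 mod 5623]
  = (1215/5623)    [5623 ≡ 7 mod 8 ⇒ (2/5623)^2 = +1]
  = -(5623/1215)    [QR: both ≡ 3 mod 4, sign flips]
  = -(763/1215)    [5623 ≡ 763 mod 1215]
  = (1215/763)    [QR: both ≡ 3 mod 4, sign flips]
  = (452/763)    [1215 ≡ 452 mod 763]
  = (113/763)    [763 ≡ 3 mod 8 ⇒ (2/763)^2 = +1]
  = (763/113)    [QR: 113 ≡ 1 mod 4, sign kept]
  = (85/113)    [763 ≡ 85 mod 113]
  = (113/85)    [QR: 85 ≡ 1 mod 4, sign kept]
  = (28/85)    [113 ≡ 28 mod 85]
  = (7/85)    [85 ≡ 5 mod 8 ⇒ (2/85)^2 = +1]
  = (85/7)    [QR: 85 ≡ 1 mod 4, sign kept]
  = (1/7)    [85 ≡ 1 mod 7]
  = 1    [(1/7) = 1]

1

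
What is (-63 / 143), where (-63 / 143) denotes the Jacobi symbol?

-1

(-63 / 143)
  = (80 / 143)    [-63 ≡ 80 mod 143]
  = (5 / 143)    [143 ≡ 7 mod 8 ⇒ (2 / 143)^4 = +1]
  = (143 / 5)    [QR: 5 ≡ 1 mod 4, sign kept]
  = (3 / 5)    [143 ≡ 3 mod 5]
  = (5 / 3)    [QR: 5 ≡ 1 mod 4, sign kept]
  = (2 / 3)    [5 ≡ 2 mod 3]
  = -(1 / 3)    [3 ≡ 3 mod 8 ⇒ (2 / 3) = -1]
  = -1    [(1 / 3) = 1]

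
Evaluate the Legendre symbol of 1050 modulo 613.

-1

(1050/613)
  = (437/613)    [1050 ≡ 437 mod 613]
  = (613/437)    [QR: 437 ≡ 1 mod 4, sign kept]
  = (176/437)    [613 ≡ 176 mod 437]
  = (11/437)    [437 ≡ 5 mod 8 ⇒ (2/437)^4 = +1]
  = (437/11)    [QR: 437 ≡ 1 mod 4, sign kept]
  = (8/11)    [437 ≡ 8 mod 11]
  = -(1/11)    [11 ≡ 3 mod 8 ⇒ (2/11)^3 = -1]
  = -1    [(1/11) = 1]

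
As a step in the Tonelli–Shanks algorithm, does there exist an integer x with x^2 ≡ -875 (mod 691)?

no

Pull out -1: (-875|691) = (-1|691)·(875|691). Since 691 ≡ 3 (mod 4), (-1|691) = -1. Now have -(875|691).
Reduce the numerator: 875 ≡ 184 (mod 691), so (875|691) = (184|691).
Factor out 2: 184 = 2^3·23. Since 691 ≡ 3 (mod 8), (2|691) = -1, and (2|691)^3 = -1. Now have (23|691).
Both 23 ≡ 3 and 691 ≡ 3 (mod 4), so reciprocity gives (23|691) = -(691|23). Reduce: 691 ≡ 1 (mod 23). Now have -(1|23).
(1|23) = 1. Collecting the sign factors: -1.
(-875|691) = -1, and 691 is prime, so -875 is not a quadratic residue mod 691.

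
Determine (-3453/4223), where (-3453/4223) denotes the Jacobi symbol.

(-3453/4223)
  = -(3453/4223)    [4223 ≡ 3 mod 4 ⇒ (-1/4223) = -1]
  = -(4223/3453)    [QR: 3453 ≡ 1 mod 4, sign kept]
  = -(770/3453)    [4223 ≡ 770 mod 3453]
  = (385/3453)    [3453 ≡ 5 mod 8 ⇒ (2/3453) = -1]
  = (3453/385)    [QR: 385 ≡ 1 mod 4, sign kept]
  = (373/385)    [3453 ≡ 373 mod 385]
  = (385/373)    [QR: 373 ≡ 1 mod 4, sign kept]
  = (12/373)    [385 ≡ 12 mod 373]
  = (3/373)    [373 ≡ 5 mod 8 ⇒ (2/373)^2 = +1]
  = (373/3)    [QR: 373 ≡ 1 mod 4, sign kept]
  = (1/3)    [373 ≡ 1 mod 3]
  = 1    [(1/3) = 1]

1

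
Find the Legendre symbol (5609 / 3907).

1

Reduce the numerator: 5609 ≡ 1702 (mod 3907), so (5609 / 3907) = (1702 / 3907).
Factor out 2: 1702 = 2·851. Since 3907 ≡ 3 (mod 8), (2 / 3907) = -1. Now have -(851 / 3907).
Both 851 ≡ 3 and 3907 ≡ 3 (mod 4), so reciprocity gives (851 / 3907) = -(3907 / 851). Reduce: 3907 ≡ 503 (mod 851). Now have (503 / 851).
Both 503 ≡ 3 and 851 ≡ 3 (mod 4), so reciprocity gives (503 / 851) = -(851 / 503). Reduce: 851 ≡ 348 (mod 503). Now have -(348 / 503).
Factor out 2: 348 = 2^2·87. Since 503 ≡ 7 (mod 8), (2 / 503) = +1, and (2 / 503)^2 = +1. Now have -(87 / 503).
Both 87 ≡ 3 and 503 ≡ 3 (mod 4), so reciprocity gives (87 / 503) = -(503 / 87). Reduce: 503 ≡ 68 (mod 87). Now have (68 / 87).
Factor out 2: 68 = 2^2·17. Since 87 ≡ 7 (mod 8), (2 / 87) = +1, and (2 / 87)^2 = +1. Now have (17 / 87).
17 ≡ 1 (mod 4), so quadratic reciprocity gives (17 / 87) = (87 / 17). Reduce: 87 ≡ 2 (mod 17). Now have (2 / 17).
Factor out 2: 2 = 2. Since 17 ≡ 1 (mod 8), (2 / 17) = +1. Now have (1 / 17).
(1 / 17) = 1. Collecting the sign factors: 1.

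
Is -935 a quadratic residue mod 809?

(-935/809)
  = (935/809)    [809 ≡ 1 mod 4 ⇒ (-1/809) = +1]
  = (126/809)    [935 ≡ 126 mod 809]
  = (63/809)    [809 ≡ 1 mod 8 ⇒ (2/809) = +1]
  = (809/63)    [QR: 809 ≡ 1 mod 4, sign kept]
  = (53/63)    [809 ≡ 53 mod 63]
  = (63/53)    [QR: 53 ≡ 1 mod 4, sign kept]
  = (10/53)    [63 ≡ 10 mod 53]
  = -(5/53)    [53 ≡ 5 mod 8 ⇒ (2/53) = -1]
  = -(53/5)    [QR: 5 ≡ 1 mod 4, sign kept]
  = -(3/5)    [53 ≡ 3 mod 5]
  = -(5/3)    [QR: 5 ≡ 1 mod 4, sign kept]
  = -(2/3)    [5 ≡ 2 mod 3]
  = (1/3)    [3 ≡ 3 mod 8 ⇒ (2/3) = -1]
  = 1    [(1/3) = 1]
(-935/809) = 1, and 809 is prime, so -935 is a quadratic residue mod 809.

yes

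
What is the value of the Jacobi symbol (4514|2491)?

Reduce the numerator: 4514 ≡ 2023 (mod 2491), so (4514|2491) = (2023|2491).
Both 2023 ≡ 3 and 2491 ≡ 3 (mod 4), so reciprocity gives (2023|2491) = -(2491|2023). Reduce: 2491 ≡ 468 (mod 2023). Now have -(468|2023).
Factor out 2: 468 = 2^2·117. Since 2023 ≡ 7 (mod 8), (2|2023) = +1, and (2|2023)^2 = +1. Now have -(117|2023).
117 ≡ 1 (mod 4), so quadratic reciprocity gives (117|2023) = (2023|117). Reduce: 2023 ≡ 34 (mod 117). Now have -(34|117).
Factor out 2: 34 = 2·17. Since 117 ≡ 5 (mod 8), (2|117) = -1. Now have (17|117).
17 ≡ 1 (mod 4), so quadratic reciprocity gives (17|117) = (117|17). Reduce: 117 ≡ 15 (mod 17). Now have (15|17).
17 ≡ 1 (mod 4), so quadratic reciprocity gives (15|17) = (17|15). Reduce: 17 ≡ 2 (mod 15). Now have (2|15).
Factor out 2: 2 = 2. Since 15 ≡ 7 (mod 8), (2|15) = +1. Now have (1|15).
(1|15) = 1. Collecting the sign factors: 1.

1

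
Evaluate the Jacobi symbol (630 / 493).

-1

(630 / 493)
  = (137 / 493)    [630 ≡ 137 mod 493]
  = (493 / 137)    [QR: 137 ≡ 1 mod 4, sign kept]
  = (82 / 137)    [493 ≡ 82 mod 137]
  = (41 / 137)    [137 ≡ 1 mod 8 ⇒ (2 / 137) = +1]
  = (137 / 41)    [QR: 41 ≡ 1 mod 4, sign kept]
  = (14 / 41)    [137 ≡ 14 mod 41]
  = (7 / 41)    [41 ≡ 1 mod 8 ⇒ (2 / 41) = +1]
  = (41 / 7)    [QR: 41 ≡ 1 mod 4, sign kept]
  = (6 / 7)    [41 ≡ 6 mod 7]
  = (3 / 7)    [7 ≡ 7 mod 8 ⇒ (2 / 7) = +1]
  = -(7 / 3)    [QR: both ≡ 3 mod 4, sign flips]
  = -(1 / 3)    [7 ≡ 1 mod 3]
  = -1    [(1 / 3) = 1]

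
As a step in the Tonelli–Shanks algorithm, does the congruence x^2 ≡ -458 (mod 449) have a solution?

yes

Reduce the numerator: -458 ≡ 440 (mod 449), so (-458/449) = (440/449).
Factor out 2: 440 = 2^3·55. Since 449 ≡ 1 (mod 8), (2/449) = +1, and (2/449)^3 = +1. Now have (55/449).
449 ≡ 1 (mod 4), so quadratic reciprocity gives (55/449) = (449/55). Reduce: 449 ≡ 9 (mod 55). Now have (9/55).
9 ≡ 1 (mod 4), so quadratic reciprocity gives (9/55) = (55/9). Reduce: 55 ≡ 1 (mod 9). Now have (1/9).
(1/9) = 1. Collecting the sign factors: 1.
(-458/449) = 1, and 449 is prime, so -458 is a quadratic residue mod 449.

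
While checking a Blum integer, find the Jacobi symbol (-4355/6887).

1

(-4355/6887)
  = (2532/6887)    [-4355 ≡ 2532 mod 6887]
  = (633/6887)    [6887 ≡ 7 mod 8 ⇒ (2/6887)^2 = +1]
  = (6887/633)    [QR: 633 ≡ 1 mod 4, sign kept]
  = (557/633)    [6887 ≡ 557 mod 633]
  = (633/557)    [QR: 557 ≡ 1 mod 4, sign kept]
  = (76/557)    [633 ≡ 76 mod 557]
  = (19/557)    [557 ≡ 5 mod 8 ⇒ (2/557)^2 = +1]
  = (557/19)    [QR: 557 ≡ 1 mod 4, sign kept]
  = (6/19)    [557 ≡ 6 mod 19]
  = -(3/19)    [19 ≡ 3 mod 8 ⇒ (2/19) = -1]
  = (19/3)    [QR: both ≡ 3 mod 4, sign flips]
  = (1/3)    [19 ≡ 1 mod 3]
  = 1    [(1/3) = 1]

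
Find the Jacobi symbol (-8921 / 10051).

1

(-8921 / 10051)
  = -(8921 / 10051)    [10051 ≡ 3 mod 4 ⇒ (-1 / 10051) = -1]
  = -(10051 / 8921)    [QR: 8921 ≡ 1 mod 4, sign kept]
  = -(1130 / 8921)    [10051 ≡ 1130 mod 8921]
  = -(565 / 8921)    [8921 ≡ 1 mod 8 ⇒ (2 / 8921) = +1]
  = -(8921 / 565)    [QR: 565 ≡ 1 mod 4, sign kept]
  = -(446 / 565)    [8921 ≡ 446 mod 565]
  = (223 / 565)    [565 ≡ 5 mod 8 ⇒ (2 / 565) = -1]
  = (565 / 223)    [QR: 565 ≡ 1 mod 4, sign kept]
  = (119 / 223)    [565 ≡ 119 mod 223]
  = -(223 / 119)    [QR: both ≡ 3 mod 4, sign flips]
  = -(104 / 119)    [223 ≡ 104 mod 119]
  = -(13 / 119)    [119 ≡ 7 mod 8 ⇒ (2 / 119)^3 = +1]
  = -(119 / 13)    [QR: 13 ≡ 1 mod 4, sign kept]
  = -(2 / 13)    [119 ≡ 2 mod 13]
  = (1 / 13)    [13 ≡ 5 mod 8 ⇒ (2 / 13) = -1]
  = 1    [(1 / 13) = 1]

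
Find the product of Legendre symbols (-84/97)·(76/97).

By multiplicativity, (-84·76/97) = (-84/97)·(76/97).
First factor (-84/97):
(-84/97)
  = (13/97)    [-84 ≡ 13 mod 97]
  = (97/13)    [QR: 13 ≡ 1 mod 4, sign kept]
  = (6/13)    [97 ≡ 6 mod 13]
  = -(3/13)    [13 ≡ 5 mod 8 ⇒ (2/13) = -1]
  = -(13/3)    [QR: 13 ≡ 1 mod 4, sign kept]
  = -(1/3)    [13 ≡ 1 mod 3]
  = -1    [(1/3) = 1]
Second factor (76/97):
(76/97)
  = (19/97)    [97 ≡ 1 mod 8 ⇒ (2/97)^2 = +1]
  = (97/19)    [QR: 97 ≡ 1 mod 4, sign kept]
  = (2/19)    [97 ≡ 2 mod 19]
  = -(1/19)    [19 ≡ 3 mod 8 ⇒ (2/19) = -1]
  = -1    [(1/19) = 1]
Product: (-1)·(-1) = 1.

1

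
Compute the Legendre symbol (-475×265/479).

-1

By multiplicativity, (-475·265/479) = (-475/479)·(265/479).
First factor (-475/479):
(-475/479)
  = (4/479)    [-475 ≡ 4 mod 479]
  = (1/479)    [479 ≡ 7 mod 8 ⇒ (2/479)^2 = +1]
  = 1    [(1/479) = 1]
Second factor (265/479):
(265/479)
  = (479/265)    [QR: 265 ≡ 1 mod 4, sign kept]
  = (214/265)    [479 ≡ 214 mod 265]
  = (107/265)    [265 ≡ 1 mod 8 ⇒ (2/265) = +1]
  = (265/107)    [QR: 265 ≡ 1 mod 4, sign kept]
  = (51/107)    [265 ≡ 51 mod 107]
  = -(107/51)    [QR: both ≡ 3 mod 4, sign flips]
  = -(5/51)    [107 ≡ 5 mod 51]
  = -(51/5)    [QR: 5 ≡ 1 mod 4, sign kept]
  = -(1/5)    [51 ≡ 1 mod 5]
  = -1    [(1/5) = 1]
Product: (1)·(-1) = -1.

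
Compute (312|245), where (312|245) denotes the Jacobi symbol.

Reduce the numerator: 312 ≡ 67 (mod 245), so (312|245) = (67|245).
245 ≡ 1 (mod 4), so quadratic reciprocity gives (67|245) = (245|67). Reduce: 245 ≡ 44 (mod 67). Now have (44|67).
Factor out 2: 44 = 2^2·11. Since 67 ≡ 3 (mod 8), (2|67) = -1, and (2|67)^2 = +1. Now have (11|67).
Both 11 ≡ 3 and 67 ≡ 3 (mod 4), so reciprocity gives (11|67) = -(67|11). Reduce: 67 ≡ 1 (mod 11). Now have -(1|11).
(1|11) = 1. Collecting the sign factors: -1.

-1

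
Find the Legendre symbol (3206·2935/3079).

By multiplicativity, (3206·2935/3079) = (3206/3079)·(2935/3079).
First factor (3206/3079):
Reduce the numerator: 3206 ≡ 127 (mod 3079), so (3206/3079) = (127/3079).
Both 127 ≡ 3 and 3079 ≡ 3 (mod 4), so reciprocity gives (127/3079) = -(3079/127). Reduce: 3079 ≡ 31 (mod 127). Now have -(31/127).
Both 31 ≡ 3 and 127 ≡ 3 (mod 4), so reciprocity gives (31/127) = -(127/31). Reduce: 127 ≡ 3 (mod 31). Now have (3/31).
Both 3 ≡ 3 and 31 ≡ 3 (mod 4), so reciprocity gives (3/31) = -(31/3). Reduce: 31 ≡ 1 (mod 3). Now have -(1/3).
(1/3) = 1. Collecting the sign factors: -1.
Second factor (2935/3079):
Both 2935 ≡ 3 and 3079 ≡ 3 (mod 4), so reciprocity gives (2935/3079) = -(3079/2935). Reduce: 3079 ≡ 144 (mod 2935). Now have -(144/2935).
Factor out 2: 144 = 2^4·9. Since 2935 ≡ 7 (mod 8), (2/2935) = +1, and (2/2935)^4 = +1. Now have -(9/2935).
9 ≡ 1 (mod 4), so quadratic reciprocity gives (9/2935) = (2935/9). Reduce: 2935 ≡ 1 (mod 9). Now have -(1/9).
(1/9) = 1. Collecting the sign factors: -1.
Product: (-1)·(-1) = 1.

1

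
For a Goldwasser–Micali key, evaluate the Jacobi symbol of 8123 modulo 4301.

Reduce the numerator: 8123 ≡ 3822 (mod 4301), so (8123 / 4301) = (3822 / 4301).
Factor out 2: 3822 = 2·1911. Since 4301 ≡ 5 (mod 8), (2 / 4301) = -1. Now have -(1911 / 4301).
4301 ≡ 1 (mod 4), so quadratic reciprocity gives (1911 / 4301) = (4301 / 1911). Reduce: 4301 ≡ 479 (mod 1911). Now have -(479 / 1911).
Both 479 ≡ 3 and 1911 ≡ 3 (mod 4), so reciprocity gives (479 / 1911) = -(1911 / 479). Reduce: 1911 ≡ 474 (mod 479). Now have (474 / 479).
Factor out 2: 474 = 2·237. Since 479 ≡ 7 (mod 8), (2 / 479) = +1. Now have (237 / 479).
237 ≡ 1 (mod 4), so quadratic reciprocity gives (237 / 479) = (479 / 237). Reduce: 479 ≡ 5 (mod 237). Now have (5 / 237).
5 ≡ 1 (mod 4), so quadratic reciprocity gives (5 / 237) = (237 / 5). Reduce: 237 ≡ 2 (mod 5). Now have (2 / 5).
Factor out 2: 2 = 2. Since 5 ≡ 5 (mod 8), (2 / 5) = -1. Now have -(1 / 5).
(1 / 5) = 1. Collecting the sign factors: -1.

-1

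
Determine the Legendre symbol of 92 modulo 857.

1

Factor out 2: 92 = 2^2·23. Since 857 ≡ 1 (mod 8), (2 / 857) = +1, and (2 / 857)^2 = +1. Now have (23 / 857).
857 ≡ 1 (mod 4), so quadratic reciprocity gives (23 / 857) = (857 / 23). Reduce: 857 ≡ 6 (mod 23). Now have (6 / 23).
Factor out 2: 6 = 2·3. Since 23 ≡ 7 (mod 8), (2 / 23) = +1. Now have (3 / 23).
Both 3 ≡ 3 and 23 ≡ 3 (mod 4), so reciprocity gives (3 / 23) = -(23 / 3). Reduce: 23 ≡ 2 (mod 3). Now have -(2 / 3).
Factor out 2: 2 = 2. Since 3 ≡ 3 (mod 8), (2 / 3) = -1. Now have (1 / 3).
(1 / 3) = 1. Collecting the sign factors: 1.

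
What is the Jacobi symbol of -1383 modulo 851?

1

(-1383|851)
  = (319|851)    [-1383 ≡ 319 mod 851]
  = -(851|319)    [QR: both ≡ 3 mod 4, sign flips]
  = -(213|319)    [851 ≡ 213 mod 319]
  = -(319|213)    [QR: 213 ≡ 1 mod 4, sign kept]
  = -(106|213)    [319 ≡ 106 mod 213]
  = (53|213)    [213 ≡ 5 mod 8 ⇒ (2|213) = -1]
  = (213|53)    [QR: 53 ≡ 1 mod 4, sign kept]
  = (1|53)    [213 ≡ 1 mod 53]
  = 1    [(1|53) = 1]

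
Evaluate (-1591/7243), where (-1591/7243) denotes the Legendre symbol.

-1

Reduce the numerator: -1591 ≡ 5652 (mod 7243), so (-1591/7243) = (5652/7243).
Factor out 2: 5652 = 2^2·1413. Since 7243 ≡ 3 (mod 8), (2/7243) = -1, and (2/7243)^2 = +1. Now have (1413/7243).
1413 ≡ 1 (mod 4), so quadratic reciprocity gives (1413/7243) = (7243/1413). Reduce: 7243 ≡ 178 (mod 1413). Now have (178/1413).
Factor out 2: 178 = 2·89. Since 1413 ≡ 5 (mod 8), (2/1413) = -1. Now have -(89/1413).
89 ≡ 1 (mod 4), so quadratic reciprocity gives (89/1413) = (1413/89). Reduce: 1413 ≡ 78 (mod 89). Now have -(78/89).
Factor out 2: 78 = 2·39. Since 89 ≡ 1 (mod 8), (2/89) = +1. Now have -(39/89).
89 ≡ 1 (mod 4), so quadratic reciprocity gives (39/89) = (89/39). Reduce: 89 ≡ 11 (mod 39). Now have -(11/39).
Both 11 ≡ 3 and 39 ≡ 3 (mod 4), so reciprocity gives (11/39) = -(39/11). Reduce: 39 ≡ 6 (mod 11). Now have (6/11).
Factor out 2: 6 = 2·3. Since 11 ≡ 3 (mod 8), (2/11) = -1. Now have -(3/11).
Both 3 ≡ 3 and 11 ≡ 3 (mod 4), so reciprocity gives (3/11) = -(11/3). Reduce: 11 ≡ 2 (mod 3). Now have (2/3).
Factor out 2: 2 = 2. Since 3 ≡ 3 (mod 8), (2/3) = -1. Now have -(1/3).
(1/3) = 1. Collecting the sign factors: -1.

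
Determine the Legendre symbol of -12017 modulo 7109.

Reduce the numerator: -12017 ≡ 2201 (mod 7109), so (-12017 / 7109) = (2201 / 7109).
2201 ≡ 1 (mod 4), so quadratic reciprocity gives (2201 / 7109) = (7109 / 2201). Reduce: 7109 ≡ 506 (mod 2201). Now have (506 / 2201).
Factor out 2: 506 = 2·253. Since 2201 ≡ 1 (mod 8), (2 / 2201) = +1. Now have (253 / 2201).
253 ≡ 1 (mod 4), so quadratic reciprocity gives (253 / 2201) = (2201 / 253). Reduce: 2201 ≡ 177 (mod 253). Now have (177 / 253).
177 ≡ 1 (mod 4), so quadratic reciprocity gives (177 / 253) = (253 / 177). Reduce: 253 ≡ 76 (mod 177). Now have (76 / 177).
Factor out 2: 76 = 2^2·19. Since 177 ≡ 1 (mod 8), (2 / 177) = +1, and (2 / 177)^2 = +1. Now have (19 / 177).
177 ≡ 1 (mod 4), so quadratic reciprocity gives (19 / 177) = (177 / 19). Reduce: 177 ≡ 6 (mod 19). Now have (6 / 19).
Factor out 2: 6 = 2·3. Since 19 ≡ 3 (mod 8), (2 / 19) = -1. Now have -(3 / 19).
Both 3 ≡ 3 and 19 ≡ 3 (mod 4), so reciprocity gives (3 / 19) = -(19 / 3). Reduce: 19 ≡ 1 (mod 3). Now have (1 / 3).
(1 / 3) = 1. Collecting the sign factors: 1.

1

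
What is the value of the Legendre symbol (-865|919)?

(-865|919)
  = (54|919)    [-865 ≡ 54 mod 919]
  = (27|919)    [919 ≡ 7 mod 8 ⇒ (2|919) = +1]
  = -(919|27)    [QR: both ≡ 3 mod 4, sign flips]
  = -(1|27)    [919 ≡ 1 mod 27]
  = -1    [(1|27) = 1]

-1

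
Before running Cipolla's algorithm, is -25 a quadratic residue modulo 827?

no

Reduce the numerator: -25 ≡ 802 (mod 827), so (-25/827) = (802/827).
Factor out 2: 802 = 2·401. Since 827 ≡ 3 (mod 8), (2/827) = -1. Now have -(401/827).
401 ≡ 1 (mod 4), so quadratic reciprocity gives (401/827) = (827/401). Reduce: 827 ≡ 25 (mod 401). Now have -(25/401).
25 ≡ 1 (mod 4), so quadratic reciprocity gives (25/401) = (401/25). Reduce: 401 ≡ 1 (mod 25). Now have -(1/25).
(1/25) = 1. Collecting the sign factors: -1.
(-25/827) = -1, and 827 is prime, so -25 is not a quadratic residue mod 827.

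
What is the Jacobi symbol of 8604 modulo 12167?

Factor out 2: 8604 = 2^2·2151. Since 12167 ≡ 7 (mod 8), (2|12167) = +1, and (2|12167)^2 = +1. Now have (2151|12167).
Both 2151 ≡ 3 and 12167 ≡ 3 (mod 4), so reciprocity gives (2151|12167) = -(12167|2151). Reduce: 12167 ≡ 1412 (mod 2151). Now have -(1412|2151).
Factor out 2: 1412 = 2^2·353. Since 2151 ≡ 7 (mod 8), (2|2151) = +1, and (2|2151)^2 = +1. Now have -(353|2151).
353 ≡ 1 (mod 4), so quadratic reciprocity gives (353|2151) = (2151|353). Reduce: 2151 ≡ 33 (mod 353). Now have -(33|353).
33 ≡ 1 (mod 4), so quadratic reciprocity gives (33|353) = (353|33). Reduce: 353 ≡ 23 (mod 33). Now have -(23|33).
33 ≡ 1 (mod 4), so quadratic reciprocity gives (23|33) = (33|23). Reduce: 33 ≡ 10 (mod 23). Now have -(10|23).
Factor out 2: 10 = 2·5. Since 23 ≡ 7 (mod 8), (2|23) = +1. Now have -(5|23).
5 ≡ 1 (mod 4), so quadratic reciprocity gives (5|23) = (23|5). Reduce: 23 ≡ 3 (mod 5). Now have -(3|5).
5 ≡ 1 (mod 4), so quadratic reciprocity gives (3|5) = (5|3). Reduce: 5 ≡ 2 (mod 3). Now have -(2|3).
Factor out 2: 2 = 2. Since 3 ≡ 3 (mod 8), (2|3) = -1. Now have (1|3).
(1|3) = 1. Collecting the sign factors: 1.

1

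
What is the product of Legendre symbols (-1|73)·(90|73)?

By multiplicativity, (-1·90|73) = (-1|73)·(90|73).
First factor (-1|73):
Pull out -1: (-1|73) = (-1|73)·(1|73). Since 73 ≡ 1 (mod 4), (-1|73) = +1. Now have (1|73).
(1|73) = 1. Collecting the sign factors: 1.
Second factor (90|73):
Reduce the numerator: 90 ≡ 17 (mod 73), so (90|73) = (17|73).
17 ≡ 1 (mod 4), so quadratic reciprocity gives (17|73) = (73|17). Reduce: 73 ≡ 5 (mod 17). Now have (5|17).
5 ≡ 1 (mod 4), so quadratic reciprocity gives (5|17) = (17|5). Reduce: 17 ≡ 2 (mod 5). Now have (2|5).
Factor out 2: 2 = 2. Since 5 ≡ 5 (mod 8), (2|5) = -1. Now have -(1|5).
(1|5) = 1. Collecting the sign factors: -1.
Product: (1)·(-1) = -1.

-1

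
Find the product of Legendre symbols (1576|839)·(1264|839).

By multiplicativity, (1576·1264|839) = (1576|839)·(1264|839).
First factor (1576|839):
(1576|839)
  = (737|839)    [1576 ≡ 737 mod 839]
  = (839|737)    [QR: 737 ≡ 1 mod 4, sign kept]
  = (102|737)    [839 ≡ 102 mod 737]
  = (51|737)    [737 ≡ 1 mod 8 ⇒ (2|737) = +1]
  = (737|51)    [QR: 737 ≡ 1 mod 4, sign kept]
  = (23|51)    [737 ≡ 23 mod 51]
  = -(51|23)    [QR: both ≡ 3 mod 4, sign flips]
  = -(5|23)    [51 ≡ 5 mod 23]
  = -(23|5)    [QR: 5 ≡ 1 mod 4, sign kept]
  = -(3|5)    [23 ≡ 3 mod 5]
  = -(5|3)    [QR: 5 ≡ 1 mod 4, sign kept]
  = -(2|3)    [5 ≡ 2 mod 3]
  = (1|3)    [3 ≡ 3 mod 8 ⇒ (2|3) = -1]
  = 1    [(1|3) = 1]
Second factor (1264|839):
(1264|839)
  = (425|839)    [1264 ≡ 425 mod 839]
  = (839|425)    [QR: 425 ≡ 1 mod 4, sign kept]
  = (414|425)    [839 ≡ 414 mod 425]
  = (207|425)    [425 ≡ 1 mod 8 ⇒ (2|425) = +1]
  = (425|207)    [QR: 425 ≡ 1 mod 4, sign kept]
  = (11|207)    [425 ≡ 11 mod 207]
  = -(207|11)    [QR: both ≡ 3 mod 4, sign flips]
  = -(9|11)    [207 ≡ 9 mod 11]
  = -(11|9)    [QR: 9 ≡ 1 mod 4, sign kept]
  = -(2|9)    [11 ≡ 2 mod 9]
  = -(1|9)    [9 ≡ 1 mod 8 ⇒ (2|9) = +1]
  = -1    [(1|9) = 1]
Product: (1)·(-1) = -1.

-1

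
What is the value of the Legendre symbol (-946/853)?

(-946/853)
  = (760/853)    [-946 ≡ 760 mod 853]
  = -(95/853)    [853 ≡ 5 mod 8 ⇒ (2/853)^3 = -1]
  = -(853/95)    [QR: 853 ≡ 1 mod 4, sign kept]
  = -(93/95)    [853 ≡ 93 mod 95]
  = -(95/93)    [QR: 93 ≡ 1 mod 4, sign kept]
  = -(2/93)    [95 ≡ 2 mod 93]
  = (1/93)    [93 ≡ 5 mod 8 ⇒ (2/93) = -1]
  = 1    [(1/93) = 1]

1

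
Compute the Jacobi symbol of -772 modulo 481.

Reduce the numerator: -772 ≡ 190 (mod 481), so (-772/481) = (190/481).
Factor out 2: 190 = 2·95. Since 481 ≡ 1 (mod 8), (2/481) = +1. Now have (95/481).
481 ≡ 1 (mod 4), so quadratic reciprocity gives (95/481) = (481/95). Reduce: 481 ≡ 6 (mod 95). Now have (6/95).
Factor out 2: 6 = 2·3. Since 95 ≡ 7 (mod 8), (2/95) = +1. Now have (3/95).
Both 3 ≡ 3 and 95 ≡ 3 (mod 4), so reciprocity gives (3/95) = -(95/3). Reduce: 95 ≡ 2 (mod 3). Now have -(2/3).
Factor out 2: 2 = 2. Since 3 ≡ 3 (mod 8), (2/3) = -1. Now have (1/3).
(1/3) = 1. Collecting the sign factors: 1.

1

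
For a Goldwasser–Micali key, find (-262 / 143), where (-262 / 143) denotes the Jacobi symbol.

1

Pull out -1: (-262 / 143) = (-1 / 143)·(262 / 143). Since 143 ≡ 3 (mod 4), (-1 / 143) = -1. Now have -(262 / 143).
Reduce the numerator: 262 ≡ 119 (mod 143), so (262 / 143) = (119 / 143).
Both 119 ≡ 3 and 143 ≡ 3 (mod 4), so reciprocity gives (119 / 143) = -(143 / 119). Reduce: 143 ≡ 24 (mod 119). Now have (24 / 119).
Factor out 2: 24 = 2^3·3. Since 119 ≡ 7 (mod 8), (2 / 119) = +1, and (2 / 119)^3 = +1. Now have (3 / 119).
Both 3 ≡ 3 and 119 ≡ 3 (mod 4), so reciprocity gives (3 / 119) = -(119 / 3). Reduce: 119 ≡ 2 (mod 3). Now have -(2 / 3).
Factor out 2: 2 = 2. Since 3 ≡ 3 (mod 8), (2 / 3) = -1. Now have (1 / 3).
(1 / 3) = 1. Collecting the sign factors: 1.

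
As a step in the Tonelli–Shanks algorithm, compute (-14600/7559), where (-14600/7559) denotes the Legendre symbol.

(-14600/7559)
  = (518/7559)    [-14600 ≡ 518 mod 7559]
  = (259/7559)    [7559 ≡ 7 mod 8 ⇒ (2/7559) = +1]
  = -(7559/259)    [QR: both ≡ 3 mod 4, sign flips]
  = -(48/259)    [7559 ≡ 48 mod 259]
  = -(3/259)    [259 ≡ 3 mod 8 ⇒ (2/259)^4 = +1]
  = (259/3)    [QR: both ≡ 3 mod 4, sign flips]
  = (1/3)    [259 ≡ 1 mod 3]
  = 1    [(1/3) = 1]

1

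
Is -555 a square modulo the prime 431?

yes

Pull out -1: (-555/431) = (-1/431)·(555/431). Since 431 ≡ 3 (mod 4), (-1/431) = -1. Now have -(555/431).
Reduce the numerator: 555 ≡ 124 (mod 431), so (555/431) = (124/431).
Factor out 2: 124 = 2^2·31. Since 431 ≡ 7 (mod 8), (2/431) = +1, and (2/431)^2 = +1. Now have -(31/431).
Both 31 ≡ 3 and 431 ≡ 3 (mod 4), so reciprocity gives (31/431) = -(431/31). Reduce: 431 ≡ 28 (mod 31). Now have (28/31).
Factor out 2: 28 = 2^2·7. Since 31 ≡ 7 (mod 8), (2/31) = +1, and (2/31)^2 = +1. Now have (7/31).
Both 7 ≡ 3 and 31 ≡ 3 (mod 4), so reciprocity gives (7/31) = -(31/7). Reduce: 31 ≡ 3 (mod 7). Now have -(3/7).
Both 3 ≡ 3 and 7 ≡ 3 (mod 4), so reciprocity gives (3/7) = -(7/3). Reduce: 7 ≡ 1 (mod 3). Now have (1/3).
(1/3) = 1. Collecting the sign factors: 1.
(-555/431) = 1, and 431 is prime, so -555 is a quadratic residue mod 431.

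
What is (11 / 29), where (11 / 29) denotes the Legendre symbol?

29 ≡ 1 (mod 4), so quadratic reciprocity gives (11 / 29) = (29 / 11). Reduce: 29 ≡ 7 (mod 11). Now have (7 / 11).
Both 7 ≡ 3 and 11 ≡ 3 (mod 4), so reciprocity gives (7 / 11) = -(11 / 7). Reduce: 11 ≡ 4 (mod 7). Now have -(4 / 7).
Factor out 2: 4 = 2^2. Since 7 ≡ 7 (mod 8), (2 / 7) = +1, and (2 / 7)^2 = +1. Now have -(1 / 7).
(1 / 7) = 1. Collecting the sign factors: -1.

-1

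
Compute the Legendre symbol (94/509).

1

Factor out 2: 94 = 2·47. Since 509 ≡ 5 (mod 8), (2/509) = -1. Now have -(47/509).
509 ≡ 1 (mod 4), so quadratic reciprocity gives (47/509) = (509/47). Reduce: 509 ≡ 39 (mod 47). Now have -(39/47).
Both 39 ≡ 3 and 47 ≡ 3 (mod 4), so reciprocity gives (39/47) = -(47/39). Reduce: 47 ≡ 8 (mod 39). Now have (8/39).
Factor out 2: 8 = 2^3. Since 39 ≡ 7 (mod 8), (2/39) = +1, and (2/39)^3 = +1. Now have (1/39).
(1/39) = 1. Collecting the sign factors: 1.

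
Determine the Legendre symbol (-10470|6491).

(-10470|6491)
  = (2512|6491)    [-10470 ≡ 2512 mod 6491]
  = (157|6491)    [6491 ≡ 3 mod 8 ⇒ (2|6491)^4 = +1]
  = (6491|157)    [QR: 157 ≡ 1 mod 4, sign kept]
  = (54|157)    [6491 ≡ 54 mod 157]
  = -(27|157)    [157 ≡ 5 mod 8 ⇒ (2|157) = -1]
  = -(157|27)    [QR: 157 ≡ 1 mod 4, sign kept]
  = -(22|27)    [157 ≡ 22 mod 27]
  = (11|27)    [27 ≡ 3 mod 8 ⇒ (2|27) = -1]
  = -(27|11)    [QR: both ≡ 3 mod 4, sign flips]
  = -(5|11)    [27 ≡ 5 mod 11]
  = -(11|5)    [QR: 5 ≡ 1 mod 4, sign kept]
  = -(1|5)    [11 ≡ 1 mod 5]
  = -1    [(1|5) = 1]

-1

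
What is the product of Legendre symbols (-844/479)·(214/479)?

-1

By multiplicativity, (-844·214/479) = (-844/479)·(214/479).
First factor (-844/479):
Reduce the numerator: -844 ≡ 114 (mod 479), so (-844/479) = (114/479).
Factor out 2: 114 = 2·57. Since 479 ≡ 7 (mod 8), (2/479) = +1. Now have (57/479).
57 ≡ 1 (mod 4), so quadratic reciprocity gives (57/479) = (479/57). Reduce: 479 ≡ 23 (mod 57). Now have (23/57).
57 ≡ 1 (mod 4), so quadratic reciprocity gives (23/57) = (57/23). Reduce: 57 ≡ 11 (mod 23). Now have (11/23).
Both 11 ≡ 3 and 23 ≡ 3 (mod 4), so reciprocity gives (11/23) = -(23/11). Reduce: 23 ≡ 1 (mod 11). Now have -(1/11).
(1/11) = 1. Collecting the sign factors: -1.
Second factor (214/479):
Factor out 2: 214 = 2·107. Since 479 ≡ 7 (mod 8), (2/479) = +1. Now have (107/479).
Both 107 ≡ 3 and 479 ≡ 3 (mod 4), so reciprocity gives (107/479) = -(479/107). Reduce: 479 ≡ 51 (mod 107). Now have -(51/107).
Both 51 ≡ 3 and 107 ≡ 3 (mod 4), so reciprocity gives (51/107) = -(107/51). Reduce: 107 ≡ 5 (mod 51). Now have (5/51).
5 ≡ 1 (mod 4), so quadratic reciprocity gives (5/51) = (51/5). Reduce: 51 ≡ 1 (mod 5). Now have (1/5).
(1/5) = 1. Collecting the sign factors: 1.
Product: (-1)·(1) = -1.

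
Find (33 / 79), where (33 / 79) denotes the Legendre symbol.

-1

33 ≡ 1 (mod 4), so quadratic reciprocity gives (33 / 79) = (79 / 33). Reduce: 79 ≡ 13 (mod 33). Now have (13 / 33).
13 ≡ 1 (mod 4), so quadratic reciprocity gives (13 / 33) = (33 / 13). Reduce: 33 ≡ 7 (mod 13). Now have (7 / 13).
13 ≡ 1 (mod 4), so quadratic reciprocity gives (7 / 13) = (13 / 7). Reduce: 13 ≡ 6 (mod 7). Now have (6 / 7).
Factor out 2: 6 = 2·3. Since 7 ≡ 7 (mod 8), (2 / 7) = +1. Now have (3 / 7).
Both 3 ≡ 3 and 7 ≡ 3 (mod 4), so reciprocity gives (3 / 7) = -(7 / 3). Reduce: 7 ≡ 1 (mod 3). Now have -(1 / 3).
(1 / 3) = 1. Collecting the sign factors: -1.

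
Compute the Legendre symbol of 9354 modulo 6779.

1

Reduce the numerator: 9354 ≡ 2575 (mod 6779), so (9354 / 6779) = (2575 / 6779).
Both 2575 ≡ 3 and 6779 ≡ 3 (mod 4), so reciprocity gives (2575 / 6779) = -(6779 / 2575). Reduce: 6779 ≡ 1629 (mod 2575). Now have -(1629 / 2575).
1629 ≡ 1 (mod 4), so quadratic reciprocity gives (1629 / 2575) = (2575 / 1629). Reduce: 2575 ≡ 946 (mod 1629). Now have -(946 / 1629).
Factor out 2: 946 = 2·473. Since 1629 ≡ 5 (mod 8), (2 / 1629) = -1. Now have (473 / 1629).
473 ≡ 1 (mod 4), so quadratic reciprocity gives (473 / 1629) = (1629 / 473). Reduce: 1629 ≡ 210 (mod 473). Now have (210 / 473).
Factor out 2: 210 = 2·105. Since 473 ≡ 1 (mod 8), (2 / 473) = +1. Now have (105 / 473).
105 ≡ 1 (mod 4), so quadratic reciprocity gives (105 / 473) = (473 / 105). Reduce: 473 ≡ 53 (mod 105). Now have (53 / 105).
53 ≡ 1 (mod 4), so quadratic reciprocity gives (53 / 105) = (105 / 53). Reduce: 105 ≡ 52 (mod 53). Now have (52 / 53).
Factor out 2: 52 = 2^2·13. Since 53 ≡ 5 (mod 8), (2 / 53) = -1, and (2 / 53)^2 = +1. Now have (13 / 53).
13 ≡ 1 (mod 4), so quadratic reciprocity gives (13 / 53) = (53 / 13). Reduce: 53 ≡ 1 (mod 13). Now have (1 / 13).
(1 / 13) = 1. Collecting the sign factors: 1.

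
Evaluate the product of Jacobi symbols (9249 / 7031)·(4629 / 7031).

By multiplicativity, (9249·4629 / 7031) = (9249 / 7031)·(4629 / 7031).
First factor (9249 / 7031):
Reduce the numerator: 9249 ≡ 2218 (mod 7031), so (9249 / 7031) = (2218 / 7031).
Factor out 2: 2218 = 2·1109. Since 7031 ≡ 7 (mod 8), (2 / 7031) = +1. Now have (1109 / 7031).
1109 ≡ 1 (mod 4), so quadratic reciprocity gives (1109 / 7031) = (7031 / 1109). Reduce: 7031 ≡ 377 (mod 1109). Now have (377 / 1109).
377 ≡ 1 (mod 4), so quadratic reciprocity gives (377 / 1109) = (1109 / 377). Reduce: 1109 ≡ 355 (mod 377). Now have (355 / 377).
377 ≡ 1 (mod 4), so quadratic reciprocity gives (355 / 377) = (377 / 355). Reduce: 377 ≡ 22 (mod 355). Now have (22 / 355).
Factor out 2: 22 = 2·11. Since 355 ≡ 3 (mod 8), (2 / 355) = -1. Now have -(11 / 355).
Both 11 ≡ 3 and 355 ≡ 3 (mod 4), so reciprocity gives (11 / 355) = -(355 / 11). Reduce: 355 ≡ 3 (mod 11). Now have (3 / 11).
Both 3 ≡ 3 and 11 ≡ 3 (mod 4), so reciprocity gives (3 / 11) = -(11 / 3). Reduce: 11 ≡ 2 (mod 3). Now have -(2 / 3).
Factor out 2: 2 = 2. Since 3 ≡ 3 (mod 8), (2 / 3) = -1. Now have (1 / 3).
(1 / 3) = 1. Collecting the sign factors: 1.
Second factor (4629 / 7031):
4629 ≡ 1 (mod 4), so quadratic reciprocity gives (4629 / 7031) = (7031 / 4629). Reduce: 7031 ≡ 2402 (mod 4629). Now have (2402 / 4629).
Factor out 2: 2402 = 2·1201. Since 4629 ≡ 5 (mod 8), (2 / 4629) = -1. Now have -(1201 / 4629).
1201 ≡ 1 (mod 4), so quadratic reciprocity gives (1201 / 4629) = (4629 / 1201). Reduce: 4629 ≡ 1026 (mod 1201). Now have -(1026 / 1201).
Factor out 2: 1026 = 2·513. Since 1201 ≡ 1 (mod 8), (2 / 1201) = +1. Now have -(513 / 1201).
513 ≡ 1 (mod 4), so quadratic reciprocity gives (513 / 1201) = (1201 / 513). Reduce: 1201 ≡ 175 (mod 513). Now have -(175 / 513).
513 ≡ 1 (mod 4), so quadratic reciprocity gives (175 / 513) = (513 / 175). Reduce: 513 ≡ 163 (mod 175). Now have -(163 / 175).
Both 163 ≡ 3 and 175 ≡ 3 (mod 4), so reciprocity gives (163 / 175) = -(175 / 163). Reduce: 175 ≡ 12 (mod 163). Now have (12 / 163).
Factor out 2: 12 = 2^2·3. Since 163 ≡ 3 (mod 8), (2 / 163) = -1, and (2 / 163)^2 = +1. Now have (3 / 163).
Both 3 ≡ 3 and 163 ≡ 3 (mod 4), so reciprocity gives (3 / 163) = -(163 / 3). Reduce: 163 ≡ 1 (mod 3). Now have -(1 / 3).
(1 / 3) = 1. Collecting the sign factors: -1.
Product: (1)·(-1) = -1.

-1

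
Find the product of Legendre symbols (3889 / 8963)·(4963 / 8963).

By multiplicativity, (3889·4963 / 8963) = (3889 / 8963)·(4963 / 8963).
First factor (3889 / 8963):
(3889 / 8963)
  = (8963 / 3889)    [QR: 3889 ≡ 1 mod 4, sign kept]
  = (1185 / 3889)    [8963 ≡ 1185 mod 3889]
  = (3889 / 1185)    [QR: 1185 ≡ 1 mod 4, sign kept]
  = (334 / 1185)    [3889 ≡ 334 mod 1185]
  = (167 / 1185)    [1185 ≡ 1 mod 8 ⇒ (2 / 1185) = +1]
  = (1185 / 167)    [QR: 1185 ≡ 1 mod 4, sign kept]
  = (16 / 167)    [1185 ≡ 16 mod 167]
  = (1 / 167)    [167 ≡ 7 mod 8 ⇒ (2 / 167)^4 = +1]
  = 1    [(1 / 167) = 1]
Second factor (4963 / 8963):
(4963 / 8963)
  = -(8963 / 4963)    [QR: both ≡ 3 mod 4, sign flips]
  = -(4000 / 4963)    [8963 ≡ 4000 mod 4963]
  = (125 / 4963)    [4963 ≡ 3 mod 8 ⇒ (2 / 4963)^5 = -1]
  = (4963 / 125)    [QR: 125 ≡ 1 mod 4, sign kept]
  = (88 / 125)    [4963 ≡ 88 mod 125]
  = -(11 / 125)    [125 ≡ 5 mod 8 ⇒ (2 / 125)^3 = -1]
  = -(125 / 11)    [QR: 125 ≡ 1 mod 4, sign kept]
  = -(4 / 11)    [125 ≡ 4 mod 11]
  = -(1 / 11)    [11 ≡ 3 mod 8 ⇒ (2 / 11)^2 = +1]
  = -1    [(1 / 11) = 1]
Product: (1)·(-1) = -1.

-1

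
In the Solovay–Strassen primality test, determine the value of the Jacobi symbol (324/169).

(324/169)
  = (155/169)    [324 ≡ 155 mod 169]
  = (169/155)    [QR: 169 ≡ 1 mod 4, sign kept]
  = (14/155)    [169 ≡ 14 mod 155]
  = -(7/155)    [155 ≡ 3 mod 8 ⇒ (2/155) = -1]
  = (155/7)    [QR: both ≡ 3 mod 4, sign flips]
  = (1/7)    [155 ≡ 1 mod 7]
  = 1    [(1/7) = 1]

1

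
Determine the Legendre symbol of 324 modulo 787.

(324/787)
  = (81/787)    [787 ≡ 3 mod 8 ⇒ (2/787)^2 = +1]
  = (787/81)    [QR: 81 ≡ 1 mod 4, sign kept]
  = (58/81)    [787 ≡ 58 mod 81]
  = (29/81)    [81 ≡ 1 mod 8 ⇒ (2/81) = +1]
  = (81/29)    [QR: 29 ≡ 1 mod 4, sign kept]
  = (23/29)    [81 ≡ 23 mod 29]
  = (29/23)    [QR: 29 ≡ 1 mod 4, sign kept]
  = (6/23)    [29 ≡ 6 mod 23]
  = (3/23)    [23 ≡ 7 mod 8 ⇒ (2/23) = +1]
  = -(23/3)    [QR: both ≡ 3 mod 4, sign flips]
  = -(2/3)    [23 ≡ 2 mod 3]
  = (1/3)    [3 ≡ 3 mod 8 ⇒ (2/3) = -1]
  = 1    [(1/3) = 1]

1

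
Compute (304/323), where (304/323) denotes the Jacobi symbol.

Factor out 2: 304 = 2^4·19. Since 323 ≡ 3 (mod 8), (2/323) = -1, and (2/323)^4 = +1. Now have (19/323).
Both 19 ≡ 3 and 323 ≡ 3 (mod 4), so reciprocity gives (19/323) = -(323/19). Reduce: 323 ≡ 0 (mod 19). Now have -(0/19).
The numerator is now 0 with denominator 19 > 1: the symbol is 0.

0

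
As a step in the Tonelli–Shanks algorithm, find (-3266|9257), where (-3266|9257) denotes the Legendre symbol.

-1

(-3266|9257)
  = (5991|9257)    [-3266 ≡ 5991 mod 9257]
  = (9257|5991)    [QR: 9257 ≡ 1 mod 4, sign kept]
  = (3266|5991)    [9257 ≡ 3266 mod 5991]
  = (1633|5991)    [5991 ≡ 7 mod 8 ⇒ (2|5991) = +1]
  = (5991|1633)    [QR: 1633 ≡ 1 mod 4, sign kept]
  = (1092|1633)    [5991 ≡ 1092 mod 1633]
  = (273|1633)    [1633 ≡ 1 mod 8 ⇒ (2|1633)^2 = +1]
  = (1633|273)    [QR: 273 ≡ 1 mod 4, sign kept]
  = (268|273)    [1633 ≡ 268 mod 273]
  = (67|273)    [273 ≡ 1 mod 8 ⇒ (2|273)^2 = +1]
  = (273|67)    [QR: 273 ≡ 1 mod 4, sign kept]
  = (5|67)    [273 ≡ 5 mod 67]
  = (67|5)    [QR: 5 ≡ 1 mod 4, sign kept]
  = (2|5)    [67 ≡ 2 mod 5]
  = -(1|5)    [5 ≡ 5 mod 8 ⇒ (2|5) = -1]
  = -1    [(1|5) = 1]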